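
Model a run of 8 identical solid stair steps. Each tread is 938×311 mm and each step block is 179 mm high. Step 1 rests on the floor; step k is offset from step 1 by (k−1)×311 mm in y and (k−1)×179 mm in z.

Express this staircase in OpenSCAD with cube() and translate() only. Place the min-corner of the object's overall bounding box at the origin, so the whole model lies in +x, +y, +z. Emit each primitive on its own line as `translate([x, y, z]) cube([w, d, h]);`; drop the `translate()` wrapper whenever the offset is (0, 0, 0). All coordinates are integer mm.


cube([938, 311, 179]);
translate([0, 311, 179]) cube([938, 311, 179]);
translate([0, 622, 358]) cube([938, 311, 179]);
translate([0, 933, 537]) cube([938, 311, 179]);
translate([0, 1244, 716]) cube([938, 311, 179]);
translate([0, 1555, 895]) cube([938, 311, 179]);
translate([0, 1866, 1074]) cube([938, 311, 179]);
translate([0, 2177, 1253]) cube([938, 311, 179]);


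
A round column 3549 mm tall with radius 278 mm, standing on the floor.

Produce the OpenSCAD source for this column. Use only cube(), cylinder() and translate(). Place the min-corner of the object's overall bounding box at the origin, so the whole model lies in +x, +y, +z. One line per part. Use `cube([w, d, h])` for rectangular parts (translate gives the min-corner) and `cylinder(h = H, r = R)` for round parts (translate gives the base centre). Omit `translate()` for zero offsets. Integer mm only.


translate([278, 278, 0]) cylinder(h = 3549, r = 278);


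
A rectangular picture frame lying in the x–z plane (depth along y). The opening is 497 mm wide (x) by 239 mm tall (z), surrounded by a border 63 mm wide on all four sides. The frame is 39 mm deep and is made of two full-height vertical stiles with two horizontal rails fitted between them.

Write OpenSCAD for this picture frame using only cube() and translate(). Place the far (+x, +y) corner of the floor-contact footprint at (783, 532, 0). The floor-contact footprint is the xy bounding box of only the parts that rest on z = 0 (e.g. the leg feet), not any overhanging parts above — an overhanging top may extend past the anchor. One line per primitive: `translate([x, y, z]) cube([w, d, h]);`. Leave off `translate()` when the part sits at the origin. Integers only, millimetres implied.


translate([160, 493, 0]) cube([63, 39, 365]);
translate([720, 493, 0]) cube([63, 39, 365]);
translate([223, 493, 0]) cube([497, 39, 63]);
translate([223, 493, 302]) cube([497, 39, 63]);


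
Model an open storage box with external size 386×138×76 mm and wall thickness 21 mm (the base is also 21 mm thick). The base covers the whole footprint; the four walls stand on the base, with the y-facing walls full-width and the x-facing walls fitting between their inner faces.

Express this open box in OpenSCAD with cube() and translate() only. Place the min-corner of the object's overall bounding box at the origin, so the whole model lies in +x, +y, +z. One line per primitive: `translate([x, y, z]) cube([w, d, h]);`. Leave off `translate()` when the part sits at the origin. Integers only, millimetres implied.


cube([386, 138, 21]);
translate([0, 0, 21]) cube([386, 21, 55]);
translate([0, 117, 21]) cube([386, 21, 55]);
translate([0, 21, 21]) cube([21, 96, 55]);
translate([365, 21, 21]) cube([21, 96, 55]);


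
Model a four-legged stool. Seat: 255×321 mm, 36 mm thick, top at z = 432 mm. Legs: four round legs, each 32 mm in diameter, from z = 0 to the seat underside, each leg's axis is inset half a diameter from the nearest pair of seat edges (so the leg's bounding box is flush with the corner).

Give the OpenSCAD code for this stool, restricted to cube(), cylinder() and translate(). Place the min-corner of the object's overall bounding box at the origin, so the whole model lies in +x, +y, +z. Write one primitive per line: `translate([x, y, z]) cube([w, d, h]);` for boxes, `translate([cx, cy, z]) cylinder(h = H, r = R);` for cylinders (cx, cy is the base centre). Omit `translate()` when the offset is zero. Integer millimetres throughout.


translate([0, 0, 396]) cube([255, 321, 36]);
translate([16, 16, 0]) cylinder(h = 396, r = 16);
translate([239, 16, 0]) cylinder(h = 396, r = 16);
translate([16, 305, 0]) cylinder(h = 396, r = 16);
translate([239, 305, 0]) cylinder(h = 396, r = 16);


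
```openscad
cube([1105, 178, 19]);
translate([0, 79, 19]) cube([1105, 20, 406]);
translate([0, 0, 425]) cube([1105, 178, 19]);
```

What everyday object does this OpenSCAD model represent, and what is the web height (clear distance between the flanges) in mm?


An I-beam. The web height is 406 mm.

Two wide flanges with a thin centred web — an I-beam. Overall 444 mm minus two 19 mm flanges gives a web of 444 − 2·19 = 406 mm.


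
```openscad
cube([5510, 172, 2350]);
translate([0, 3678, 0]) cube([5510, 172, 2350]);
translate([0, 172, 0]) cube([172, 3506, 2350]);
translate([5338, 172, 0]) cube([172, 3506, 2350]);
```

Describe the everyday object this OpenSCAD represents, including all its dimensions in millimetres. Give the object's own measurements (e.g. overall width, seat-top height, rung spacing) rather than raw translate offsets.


The wall frame of a small rectangular building: four walls, each 2350 mm tall and 172 mm thick, enclosing a footprint 5510 mm (x) by 3850 mm (y) outside-to-outside, with no floor or roof. The front and back walls (the −y and +y sides) span the full width; the two side walls fit between them.


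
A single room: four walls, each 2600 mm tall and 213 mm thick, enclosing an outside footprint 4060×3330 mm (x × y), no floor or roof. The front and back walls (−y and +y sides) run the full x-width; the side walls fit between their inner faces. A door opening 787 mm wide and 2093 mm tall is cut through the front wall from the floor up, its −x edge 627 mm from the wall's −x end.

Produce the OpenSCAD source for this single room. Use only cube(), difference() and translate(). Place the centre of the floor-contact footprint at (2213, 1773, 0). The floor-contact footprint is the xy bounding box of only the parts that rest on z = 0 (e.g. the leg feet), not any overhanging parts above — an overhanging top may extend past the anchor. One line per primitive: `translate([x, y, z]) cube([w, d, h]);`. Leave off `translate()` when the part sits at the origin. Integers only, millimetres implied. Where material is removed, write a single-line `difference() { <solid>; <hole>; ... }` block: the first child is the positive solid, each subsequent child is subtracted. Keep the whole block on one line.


difference() { translate([183, 108, 0]) cube([4060, 213, 2600]); translate([810, 108, 0]) cube([787, 213, 2093]); }
translate([183, 3225, 0]) cube([4060, 213, 2600]);
translate([183, 321, 0]) cube([213, 2904, 2600]);
translate([4030, 321, 0]) cube([213, 2904, 2600]);


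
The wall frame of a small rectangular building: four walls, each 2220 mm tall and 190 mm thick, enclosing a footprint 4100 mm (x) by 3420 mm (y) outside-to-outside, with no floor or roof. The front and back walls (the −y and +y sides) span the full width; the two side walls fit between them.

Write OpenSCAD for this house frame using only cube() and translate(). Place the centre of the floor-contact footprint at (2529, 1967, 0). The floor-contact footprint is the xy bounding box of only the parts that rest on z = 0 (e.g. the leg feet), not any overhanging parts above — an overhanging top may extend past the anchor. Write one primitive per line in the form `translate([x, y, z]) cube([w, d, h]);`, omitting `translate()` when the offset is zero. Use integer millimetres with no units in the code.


translate([479, 257, 0]) cube([4100, 190, 2220]);
translate([479, 3487, 0]) cube([4100, 190, 2220]);
translate([479, 447, 0]) cube([190, 3040, 2220]);
translate([4389, 447, 0]) cube([190, 3040, 2220]);


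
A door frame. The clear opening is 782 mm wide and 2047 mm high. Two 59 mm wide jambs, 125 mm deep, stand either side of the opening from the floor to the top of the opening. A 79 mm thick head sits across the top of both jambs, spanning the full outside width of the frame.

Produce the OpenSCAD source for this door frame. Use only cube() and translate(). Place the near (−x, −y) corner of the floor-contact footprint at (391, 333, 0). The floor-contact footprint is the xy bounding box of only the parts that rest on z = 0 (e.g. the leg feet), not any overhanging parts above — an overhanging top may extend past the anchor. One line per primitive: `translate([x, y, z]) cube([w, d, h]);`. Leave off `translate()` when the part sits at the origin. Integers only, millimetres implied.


translate([391, 333, 0]) cube([59, 125, 2047]);
translate([1232, 333, 0]) cube([59, 125, 2047]);
translate([391, 333, 2047]) cube([900, 125, 79]);


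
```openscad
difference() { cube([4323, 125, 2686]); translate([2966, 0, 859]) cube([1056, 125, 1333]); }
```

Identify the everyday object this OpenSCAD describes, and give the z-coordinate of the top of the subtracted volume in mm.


A wall with a window opening. The window head height is 2192 mm.

A wall with a rectangular opening subtracted — a window. Sill at z = 859, opening 1333 mm tall, so the head is at 859 + 1333 = 2192 mm.


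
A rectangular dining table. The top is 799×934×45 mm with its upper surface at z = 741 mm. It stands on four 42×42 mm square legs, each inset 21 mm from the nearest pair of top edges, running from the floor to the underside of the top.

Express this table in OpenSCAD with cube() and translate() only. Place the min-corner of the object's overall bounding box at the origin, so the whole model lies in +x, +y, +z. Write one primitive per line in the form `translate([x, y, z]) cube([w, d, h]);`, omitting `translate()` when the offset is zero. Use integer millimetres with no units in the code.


translate([0, 0, 696]) cube([799, 934, 45]);
translate([21, 21, 0]) cube([42, 42, 696]);
translate([736, 21, 0]) cube([42, 42, 696]);
translate([21, 871, 0]) cube([42, 42, 696]);
translate([736, 871, 0]) cube([42, 42, 696]);


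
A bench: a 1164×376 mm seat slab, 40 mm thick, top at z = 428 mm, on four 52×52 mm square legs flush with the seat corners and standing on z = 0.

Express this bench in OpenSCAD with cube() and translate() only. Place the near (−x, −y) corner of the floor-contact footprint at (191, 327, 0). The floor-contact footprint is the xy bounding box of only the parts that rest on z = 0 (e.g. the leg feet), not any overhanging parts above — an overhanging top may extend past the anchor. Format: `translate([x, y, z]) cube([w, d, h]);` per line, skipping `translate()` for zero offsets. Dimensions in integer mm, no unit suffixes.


translate([191, 327, 388]) cube([1164, 376, 40]);
translate([191, 327, 0]) cube([52, 52, 388]);
translate([191, 651, 0]) cube([52, 52, 388]);
translate([1303, 327, 0]) cube([52, 52, 388]);
translate([1303, 651, 0]) cube([52, 52, 388]);


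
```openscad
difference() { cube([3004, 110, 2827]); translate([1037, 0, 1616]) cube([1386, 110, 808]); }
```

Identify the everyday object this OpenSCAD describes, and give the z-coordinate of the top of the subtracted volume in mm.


A wall with a window opening. The window head height is 2424 mm.

A wall with a rectangular opening subtracted — a window. Sill at z = 1616, opening 808 mm tall, so the head is at 1616 + 808 = 2424 mm.


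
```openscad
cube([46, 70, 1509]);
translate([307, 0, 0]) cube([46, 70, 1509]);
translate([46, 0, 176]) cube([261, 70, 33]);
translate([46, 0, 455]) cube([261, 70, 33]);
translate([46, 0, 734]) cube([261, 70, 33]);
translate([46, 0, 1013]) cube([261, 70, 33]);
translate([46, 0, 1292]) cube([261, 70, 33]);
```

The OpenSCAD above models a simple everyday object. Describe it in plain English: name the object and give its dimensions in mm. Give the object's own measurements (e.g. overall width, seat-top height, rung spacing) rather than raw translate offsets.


A straight ladder. Two 46×70 mm vertical rails, 1509 mm tall, stand 353 mm apart (outside-to-outside) with their front faces coplanar on the −y side. 5 rungs, each 70 mm deep and 33 mm tall, span between the inner faces of the rails, front faces flush with the rails. The lowest rung's underside is at z = 176 mm and rungs are spaced 279 mm apart (underside to underside).


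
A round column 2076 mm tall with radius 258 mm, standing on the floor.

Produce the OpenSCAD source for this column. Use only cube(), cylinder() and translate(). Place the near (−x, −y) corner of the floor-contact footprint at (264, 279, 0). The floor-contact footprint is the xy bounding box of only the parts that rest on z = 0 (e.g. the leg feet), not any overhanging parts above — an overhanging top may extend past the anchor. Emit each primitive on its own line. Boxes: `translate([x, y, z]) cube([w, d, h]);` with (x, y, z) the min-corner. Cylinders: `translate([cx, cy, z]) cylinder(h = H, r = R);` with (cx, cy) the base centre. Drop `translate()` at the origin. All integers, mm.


translate([522, 537, 0]) cylinder(h = 2076, r = 258);


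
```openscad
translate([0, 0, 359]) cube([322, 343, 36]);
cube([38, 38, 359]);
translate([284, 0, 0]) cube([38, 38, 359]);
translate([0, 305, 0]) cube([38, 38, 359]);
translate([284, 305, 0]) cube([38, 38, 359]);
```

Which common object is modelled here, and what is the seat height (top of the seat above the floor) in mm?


A stool. The seat height is 395 mm.

A 322×343×36 slab at z = 359 on four corner posts — a stool. The seat top is 359 + 36 = 395 mm.


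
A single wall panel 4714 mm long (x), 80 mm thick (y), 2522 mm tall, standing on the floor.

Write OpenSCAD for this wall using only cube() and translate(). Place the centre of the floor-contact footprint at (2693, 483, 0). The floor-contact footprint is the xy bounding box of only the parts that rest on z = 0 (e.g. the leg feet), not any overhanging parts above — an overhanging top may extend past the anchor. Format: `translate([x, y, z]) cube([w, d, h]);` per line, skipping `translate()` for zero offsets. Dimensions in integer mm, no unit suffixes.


translate([336, 443, 0]) cube([4714, 80, 2522]);


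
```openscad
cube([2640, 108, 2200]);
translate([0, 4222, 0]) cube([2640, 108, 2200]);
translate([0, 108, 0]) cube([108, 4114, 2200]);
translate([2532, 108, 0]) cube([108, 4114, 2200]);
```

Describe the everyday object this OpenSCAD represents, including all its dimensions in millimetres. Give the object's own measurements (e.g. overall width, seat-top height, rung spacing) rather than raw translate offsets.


The wall frame of a small rectangular building: four walls, each 2200 mm tall and 108 mm thick, enclosing a footprint 2640 mm (x) by 4330 mm (y) outside-to-outside, with no floor or roof. The front and back walls (the −y and +y sides) span the full width; the two side walls fit between them.


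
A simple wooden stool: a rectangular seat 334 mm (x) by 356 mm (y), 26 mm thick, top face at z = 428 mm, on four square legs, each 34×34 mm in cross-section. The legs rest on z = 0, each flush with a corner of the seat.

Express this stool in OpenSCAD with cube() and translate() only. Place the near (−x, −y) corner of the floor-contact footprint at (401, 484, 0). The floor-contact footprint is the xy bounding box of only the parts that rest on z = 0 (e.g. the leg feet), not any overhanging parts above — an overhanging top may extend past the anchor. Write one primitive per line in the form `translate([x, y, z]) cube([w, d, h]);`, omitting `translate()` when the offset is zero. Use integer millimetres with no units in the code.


translate([401, 484, 402]) cube([334, 356, 26]);
translate([401, 484, 0]) cube([34, 34, 402]);
translate([701, 484, 0]) cube([34, 34, 402]);
translate([401, 806, 0]) cube([34, 34, 402]);
translate([701, 806, 0]) cube([34, 34, 402]);


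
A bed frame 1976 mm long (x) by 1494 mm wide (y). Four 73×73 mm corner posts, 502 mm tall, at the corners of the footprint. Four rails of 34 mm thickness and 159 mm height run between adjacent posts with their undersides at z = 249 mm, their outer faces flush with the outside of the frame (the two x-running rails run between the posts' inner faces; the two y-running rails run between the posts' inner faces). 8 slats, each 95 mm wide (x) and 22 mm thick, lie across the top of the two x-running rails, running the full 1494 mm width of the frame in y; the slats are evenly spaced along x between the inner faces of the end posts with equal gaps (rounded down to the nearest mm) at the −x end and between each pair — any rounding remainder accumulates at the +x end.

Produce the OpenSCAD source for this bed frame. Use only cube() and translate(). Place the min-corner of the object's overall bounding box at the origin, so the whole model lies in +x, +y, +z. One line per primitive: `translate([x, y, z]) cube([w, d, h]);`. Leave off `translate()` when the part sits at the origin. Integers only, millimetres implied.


// slat z = rail_z + rail_h = 249 + 159 = 408
// slat gap = ⌊(1830 − 8·95) / 9⌋ = 118
cube([73, 73, 502]);
translate([0, 1421, 0]) cube([73, 73, 502]);
translate([1903, 0, 0]) cube([73, 73, 502]);
translate([1903, 1421, 0]) cube([73, 73, 502]);
translate([73, 0, 249]) cube([1830, 34, 159]);
translate([73, 1460, 249]) cube([1830, 34, 159]);
translate([0, 73, 249]) cube([34, 1348, 159]);
translate([1942, 73, 249]) cube([34, 1348, 159]);
translate([191, 0, 408]) cube([95, 1494, 22]);
translate([404, 0, 408]) cube([95, 1494, 22]);
translate([617, 0, 408]) cube([95, 1494, 22]);
translate([830, 0, 408]) cube([95, 1494, 22]);
translate([1043, 0, 408]) cube([95, 1494, 22]);
translate([1256, 0, 408]) cube([95, 1494, 22]);
translate([1469, 0, 408]) cube([95, 1494, 22]);
translate([1682, 0, 408]) cube([95, 1494, 22]);


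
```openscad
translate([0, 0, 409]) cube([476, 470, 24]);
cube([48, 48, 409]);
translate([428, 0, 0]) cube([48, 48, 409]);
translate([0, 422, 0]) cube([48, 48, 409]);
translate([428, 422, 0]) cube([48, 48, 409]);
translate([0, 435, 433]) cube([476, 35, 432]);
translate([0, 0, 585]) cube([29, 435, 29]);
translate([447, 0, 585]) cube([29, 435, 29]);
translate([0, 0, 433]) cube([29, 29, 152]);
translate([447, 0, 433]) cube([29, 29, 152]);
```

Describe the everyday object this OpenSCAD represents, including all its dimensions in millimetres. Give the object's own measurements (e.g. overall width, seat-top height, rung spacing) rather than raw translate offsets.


A chair. The seat is a 476×470×24 mm slab with its top at z = 433 mm, on four 48×48 mm corner legs (flush with the seat edges, standing on z = 0). A flat backrest 35 mm thick, 432 mm tall, spans the full seat width and rises from the seat top along its +y edge, rear face flush with the rear of the seat. Two armrests of 29×29 mm section run along each side from the seat's front edge to the front of the backrest, top faces 181 mm above the seat top and outer faces flush with the seat's x-edges; a 29×29 mm post under the front of each armrest stands on the seat at the front corner.


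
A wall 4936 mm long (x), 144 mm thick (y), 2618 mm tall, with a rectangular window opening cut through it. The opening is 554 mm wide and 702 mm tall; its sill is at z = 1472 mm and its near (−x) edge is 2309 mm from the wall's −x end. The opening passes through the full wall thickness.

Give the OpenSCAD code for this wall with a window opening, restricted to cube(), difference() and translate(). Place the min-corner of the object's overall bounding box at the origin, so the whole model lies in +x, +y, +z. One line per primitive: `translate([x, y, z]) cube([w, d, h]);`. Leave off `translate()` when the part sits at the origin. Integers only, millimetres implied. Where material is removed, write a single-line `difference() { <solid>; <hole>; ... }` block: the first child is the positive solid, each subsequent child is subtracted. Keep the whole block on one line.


difference() { cube([4936, 144, 2618]); translate([2309, 0, 1472]) cube([554, 144, 702]); }


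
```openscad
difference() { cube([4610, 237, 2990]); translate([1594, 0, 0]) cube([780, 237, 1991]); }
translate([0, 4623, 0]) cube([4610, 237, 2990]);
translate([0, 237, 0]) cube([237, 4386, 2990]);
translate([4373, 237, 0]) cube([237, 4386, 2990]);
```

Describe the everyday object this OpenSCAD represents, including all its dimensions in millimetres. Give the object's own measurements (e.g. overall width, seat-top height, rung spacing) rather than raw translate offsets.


A single room: four walls, each 2990 mm tall and 237 mm thick, enclosing an outside footprint 4610×4860 mm (x × y), no floor or roof. The front and back walls (−y and +y sides) run the full x-width; the side walls fit between their inner faces. A door opening 780 mm wide and 1991 mm tall is cut through the front wall from the floor up, its −x edge 1594 mm from the wall's −x end.


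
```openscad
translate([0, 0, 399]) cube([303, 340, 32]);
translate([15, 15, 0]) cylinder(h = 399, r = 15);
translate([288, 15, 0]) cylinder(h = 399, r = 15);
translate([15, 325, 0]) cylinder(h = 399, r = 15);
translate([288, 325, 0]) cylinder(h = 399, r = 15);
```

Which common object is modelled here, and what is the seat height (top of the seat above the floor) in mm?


A stool. The seat height is 431 mm.

A 303×340×32 slab at z = 399 on four corner cylinders — a stool. The seat top is 399 + 32 = 431 mm.


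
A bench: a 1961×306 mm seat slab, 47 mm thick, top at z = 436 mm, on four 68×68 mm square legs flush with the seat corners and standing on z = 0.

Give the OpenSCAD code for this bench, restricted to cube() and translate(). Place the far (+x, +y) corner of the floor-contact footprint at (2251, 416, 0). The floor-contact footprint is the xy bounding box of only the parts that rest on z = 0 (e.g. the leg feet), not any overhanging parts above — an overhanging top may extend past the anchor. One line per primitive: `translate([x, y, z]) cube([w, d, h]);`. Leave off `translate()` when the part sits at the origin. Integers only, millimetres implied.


// leg_h = 436 − 47 = 389
translate([290, 110, 389]) cube([1961, 306, 47]);
translate([290, 110, 0]) cube([68, 68, 389]);
translate([290, 348, 0]) cube([68, 68, 389]);
translate([2183, 110, 0]) cube([68, 68, 389]);
translate([2183, 348, 0]) cube([68, 68, 389]);


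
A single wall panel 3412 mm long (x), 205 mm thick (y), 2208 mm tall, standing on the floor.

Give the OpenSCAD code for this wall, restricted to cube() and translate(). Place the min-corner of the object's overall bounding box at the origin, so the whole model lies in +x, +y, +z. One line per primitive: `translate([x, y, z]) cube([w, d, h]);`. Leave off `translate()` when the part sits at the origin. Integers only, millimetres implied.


cube([3412, 205, 2208]);


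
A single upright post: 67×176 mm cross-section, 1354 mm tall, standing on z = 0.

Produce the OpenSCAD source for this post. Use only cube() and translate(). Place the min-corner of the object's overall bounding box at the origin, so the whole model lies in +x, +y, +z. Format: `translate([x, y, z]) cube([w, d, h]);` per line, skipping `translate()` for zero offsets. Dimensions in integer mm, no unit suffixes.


cube([67, 176, 1354]);


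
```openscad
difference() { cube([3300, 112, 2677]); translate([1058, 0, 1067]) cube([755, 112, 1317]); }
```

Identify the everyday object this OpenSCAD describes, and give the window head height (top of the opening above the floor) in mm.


A wall with a window opening. The window head height is 2384 mm.

A wall with a rectangular opening subtracted — a window. Sill at z = 1067, opening 1317 mm tall, so the head is at 1067 + 1317 = 2384 mm.


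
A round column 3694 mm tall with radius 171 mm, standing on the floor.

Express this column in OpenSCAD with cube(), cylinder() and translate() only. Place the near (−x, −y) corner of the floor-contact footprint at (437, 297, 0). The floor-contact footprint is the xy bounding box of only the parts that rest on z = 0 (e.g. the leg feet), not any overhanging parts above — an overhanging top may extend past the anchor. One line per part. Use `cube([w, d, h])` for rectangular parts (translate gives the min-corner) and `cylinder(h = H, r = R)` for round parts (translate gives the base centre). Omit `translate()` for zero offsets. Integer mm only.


translate([608, 468, 0]) cylinder(h = 3694, r = 171);


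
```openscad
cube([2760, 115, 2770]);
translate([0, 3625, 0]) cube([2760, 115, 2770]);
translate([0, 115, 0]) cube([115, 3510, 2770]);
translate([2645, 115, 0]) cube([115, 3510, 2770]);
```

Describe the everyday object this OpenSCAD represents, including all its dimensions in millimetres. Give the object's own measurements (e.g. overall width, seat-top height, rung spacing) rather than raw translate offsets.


The wall frame of a small rectangular building: four walls, each 2770 mm tall and 115 mm thick, enclosing a footprint 2760 mm (x) by 3740 mm (y) outside-to-outside, with no floor or roof. The front and back walls (the −y and +y sides) span the full width; the two side walls fit between them.


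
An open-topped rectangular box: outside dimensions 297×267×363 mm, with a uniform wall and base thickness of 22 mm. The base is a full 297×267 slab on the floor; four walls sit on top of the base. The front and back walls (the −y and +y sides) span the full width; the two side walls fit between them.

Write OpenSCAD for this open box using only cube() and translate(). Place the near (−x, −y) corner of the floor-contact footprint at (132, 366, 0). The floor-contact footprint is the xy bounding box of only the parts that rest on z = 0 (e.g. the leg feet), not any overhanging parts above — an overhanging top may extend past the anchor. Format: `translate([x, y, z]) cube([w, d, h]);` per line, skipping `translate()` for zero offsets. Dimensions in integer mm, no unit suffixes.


translate([132, 366, 0]) cube([297, 267, 22]);
translate([132, 366, 22]) cube([297, 22, 341]);
translate([132, 611, 22]) cube([297, 22, 341]);
translate([132, 388, 22]) cube([22, 223, 341]);
translate([407, 388, 22]) cube([22, 223, 341]);


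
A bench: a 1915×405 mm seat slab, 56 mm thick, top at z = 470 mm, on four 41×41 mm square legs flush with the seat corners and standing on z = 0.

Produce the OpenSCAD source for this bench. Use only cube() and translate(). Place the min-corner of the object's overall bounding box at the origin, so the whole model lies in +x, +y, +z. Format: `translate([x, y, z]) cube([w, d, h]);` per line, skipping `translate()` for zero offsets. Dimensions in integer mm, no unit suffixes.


// leg_h = 470 − 56 = 414
translate([0, 0, 414]) cube([1915, 405, 56]);
cube([41, 41, 414]);
translate([0, 364, 0]) cube([41, 41, 414]);
translate([1874, 0, 0]) cube([41, 41, 414]);
translate([1874, 364, 0]) cube([41, 41, 414]);


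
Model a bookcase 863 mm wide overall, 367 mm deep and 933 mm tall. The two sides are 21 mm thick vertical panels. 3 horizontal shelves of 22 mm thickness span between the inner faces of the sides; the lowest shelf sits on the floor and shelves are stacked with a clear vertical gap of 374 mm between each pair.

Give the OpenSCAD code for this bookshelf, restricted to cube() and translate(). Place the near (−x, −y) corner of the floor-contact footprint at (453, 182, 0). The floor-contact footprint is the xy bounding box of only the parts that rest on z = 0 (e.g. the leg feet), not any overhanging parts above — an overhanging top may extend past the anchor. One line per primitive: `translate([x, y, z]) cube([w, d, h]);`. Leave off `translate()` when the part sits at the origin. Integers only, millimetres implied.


translate([453, 182, 0]) cube([21, 367, 933]);
translate([1295, 182, 0]) cube([21, 367, 933]);
translate([474, 182, 0]) cube([821, 367, 22]);
translate([474, 182, 396]) cube([821, 367, 22]);
translate([474, 182, 792]) cube([821, 367, 22]);


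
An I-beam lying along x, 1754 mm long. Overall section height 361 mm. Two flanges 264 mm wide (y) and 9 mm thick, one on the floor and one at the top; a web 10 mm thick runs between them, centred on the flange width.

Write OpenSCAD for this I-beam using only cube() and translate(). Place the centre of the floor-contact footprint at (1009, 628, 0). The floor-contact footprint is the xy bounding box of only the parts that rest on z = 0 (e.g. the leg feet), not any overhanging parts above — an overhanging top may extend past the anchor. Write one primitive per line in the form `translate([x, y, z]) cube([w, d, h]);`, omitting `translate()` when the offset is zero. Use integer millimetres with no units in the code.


translate([132, 496, 0]) cube([1754, 264, 9]);
translate([132, 623, 9]) cube([1754, 10, 343]);
translate([132, 496, 352]) cube([1754, 264, 9]);


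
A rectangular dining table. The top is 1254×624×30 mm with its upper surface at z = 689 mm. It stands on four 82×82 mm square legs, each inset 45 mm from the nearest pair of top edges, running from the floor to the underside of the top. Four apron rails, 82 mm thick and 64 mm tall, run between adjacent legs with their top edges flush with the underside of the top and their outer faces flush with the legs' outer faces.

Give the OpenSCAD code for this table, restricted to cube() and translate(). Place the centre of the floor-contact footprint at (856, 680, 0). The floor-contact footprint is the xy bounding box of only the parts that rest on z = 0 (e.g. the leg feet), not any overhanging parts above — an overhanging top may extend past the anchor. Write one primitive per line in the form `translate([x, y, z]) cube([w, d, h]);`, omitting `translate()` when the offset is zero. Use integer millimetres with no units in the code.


translate([229, 368, 659]) cube([1254, 624, 30]);
translate([274, 413, 0]) cube([82, 82, 659]);
translate([1356, 413, 0]) cube([82, 82, 659]);
translate([274, 865, 0]) cube([82, 82, 659]);
translate([1356, 865, 0]) cube([82, 82, 659]);
translate([356, 413, 595]) cube([1000, 82, 64]);
translate([356, 865, 595]) cube([1000, 82, 64]);
translate([274, 495, 595]) cube([82, 370, 64]);
translate([1356, 495, 595]) cube([82, 370, 64]);


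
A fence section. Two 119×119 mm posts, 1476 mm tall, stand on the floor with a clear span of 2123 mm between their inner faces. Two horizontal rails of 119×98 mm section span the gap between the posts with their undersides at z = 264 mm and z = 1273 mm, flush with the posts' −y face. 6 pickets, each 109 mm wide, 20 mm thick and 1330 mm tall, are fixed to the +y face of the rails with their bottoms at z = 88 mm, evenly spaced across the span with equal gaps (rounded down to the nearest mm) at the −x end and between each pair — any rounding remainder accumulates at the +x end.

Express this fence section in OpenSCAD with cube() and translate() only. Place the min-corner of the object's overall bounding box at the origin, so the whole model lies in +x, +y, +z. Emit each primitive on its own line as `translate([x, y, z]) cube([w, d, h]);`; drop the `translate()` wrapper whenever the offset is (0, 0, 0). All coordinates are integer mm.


cube([119, 119, 1476]);
translate([2242, 0, 0]) cube([119, 119, 1476]);
translate([119, 0, 264]) cube([2123, 119, 98]);
translate([119, 0, 1273]) cube([2123, 119, 98]);
translate([328, 119, 88]) cube([109, 20, 1330]);
translate([646, 119, 88]) cube([109, 20, 1330]);
translate([964, 119, 88]) cube([109, 20, 1330]);
translate([1282, 119, 88]) cube([109, 20, 1330]);
translate([1600, 119, 88]) cube([109, 20, 1330]);
translate([1918, 119, 88]) cube([109, 20, 1330]);


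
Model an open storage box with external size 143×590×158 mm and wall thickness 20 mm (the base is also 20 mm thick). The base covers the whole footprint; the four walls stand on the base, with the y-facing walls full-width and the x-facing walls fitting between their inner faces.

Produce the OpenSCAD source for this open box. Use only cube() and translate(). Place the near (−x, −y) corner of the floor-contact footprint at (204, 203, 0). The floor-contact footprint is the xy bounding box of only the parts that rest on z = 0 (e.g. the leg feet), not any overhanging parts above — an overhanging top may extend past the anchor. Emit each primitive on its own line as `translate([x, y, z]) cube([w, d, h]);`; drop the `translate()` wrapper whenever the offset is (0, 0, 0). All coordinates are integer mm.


translate([204, 203, 0]) cube([143, 590, 20]);
translate([204, 203, 20]) cube([143, 20, 138]);
translate([204, 773, 20]) cube([143, 20, 138]);
translate([204, 223, 20]) cube([20, 550, 138]);
translate([327, 223, 20]) cube([20, 550, 138]);


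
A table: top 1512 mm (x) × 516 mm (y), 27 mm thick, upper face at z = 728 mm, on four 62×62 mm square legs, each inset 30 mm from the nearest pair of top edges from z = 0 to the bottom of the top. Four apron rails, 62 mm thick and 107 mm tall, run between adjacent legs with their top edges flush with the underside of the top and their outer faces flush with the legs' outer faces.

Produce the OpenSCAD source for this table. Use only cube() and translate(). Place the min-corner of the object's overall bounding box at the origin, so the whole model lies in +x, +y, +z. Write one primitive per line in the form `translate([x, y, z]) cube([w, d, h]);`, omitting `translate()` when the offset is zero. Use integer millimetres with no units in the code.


translate([0, 0, 701]) cube([1512, 516, 27]);
translate([30, 30, 0]) cube([62, 62, 701]);
translate([1420, 30, 0]) cube([62, 62, 701]);
translate([30, 424, 0]) cube([62, 62, 701]);
translate([1420, 424, 0]) cube([62, 62, 701]);
translate([92, 30, 594]) cube([1328, 62, 107]);
translate([92, 424, 594]) cube([1328, 62, 107]);
translate([30, 92, 594]) cube([62, 332, 107]);
translate([1420, 92, 594]) cube([62, 332, 107]);


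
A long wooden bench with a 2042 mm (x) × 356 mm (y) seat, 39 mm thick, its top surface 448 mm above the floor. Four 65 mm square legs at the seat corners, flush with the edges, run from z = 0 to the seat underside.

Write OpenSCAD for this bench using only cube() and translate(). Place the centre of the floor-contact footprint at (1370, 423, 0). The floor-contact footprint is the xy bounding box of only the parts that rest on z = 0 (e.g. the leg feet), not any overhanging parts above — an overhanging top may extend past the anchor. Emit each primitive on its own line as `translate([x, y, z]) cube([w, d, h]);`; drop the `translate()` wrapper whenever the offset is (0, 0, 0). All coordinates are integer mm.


translate([349, 245, 409]) cube([2042, 356, 39]);
translate([349, 245, 0]) cube([65, 65, 409]);
translate([349, 536, 0]) cube([65, 65, 409]);
translate([2326, 245, 0]) cube([65, 65, 409]);
translate([2326, 536, 0]) cube([65, 65, 409]);


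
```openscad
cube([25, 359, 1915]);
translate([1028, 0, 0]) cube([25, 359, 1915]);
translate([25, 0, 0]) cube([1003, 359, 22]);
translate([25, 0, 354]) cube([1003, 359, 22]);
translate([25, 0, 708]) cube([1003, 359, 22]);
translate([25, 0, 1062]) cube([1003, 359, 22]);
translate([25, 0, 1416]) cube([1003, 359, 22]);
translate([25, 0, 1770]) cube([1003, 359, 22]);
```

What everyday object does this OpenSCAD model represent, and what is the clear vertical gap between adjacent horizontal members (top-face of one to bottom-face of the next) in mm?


A bookshelf. The clear shelf gap is 332 mm.

Two tall side panels with 6 horizontal boards between them — a bookshelf. The first two shelf undersides are at z = 0 and z = 354; with shelf thickness 22, the clear gap is 354 − 0 − 22 = 332 mm.


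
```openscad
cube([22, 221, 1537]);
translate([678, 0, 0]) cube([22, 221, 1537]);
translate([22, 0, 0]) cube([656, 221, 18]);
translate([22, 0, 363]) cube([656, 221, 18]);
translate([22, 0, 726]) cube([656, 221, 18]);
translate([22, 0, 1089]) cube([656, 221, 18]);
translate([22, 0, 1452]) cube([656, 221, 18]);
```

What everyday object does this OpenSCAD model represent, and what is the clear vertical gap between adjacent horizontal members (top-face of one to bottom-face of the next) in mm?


A bookshelf. The clear shelf gap is 345 mm.

Two tall side panels with 5 horizontal boards between them — a bookshelf. The first two shelf undersides are at z = 0 and z = 363; with shelf thickness 18, the clear gap is 363 − 0 − 18 = 345 mm.


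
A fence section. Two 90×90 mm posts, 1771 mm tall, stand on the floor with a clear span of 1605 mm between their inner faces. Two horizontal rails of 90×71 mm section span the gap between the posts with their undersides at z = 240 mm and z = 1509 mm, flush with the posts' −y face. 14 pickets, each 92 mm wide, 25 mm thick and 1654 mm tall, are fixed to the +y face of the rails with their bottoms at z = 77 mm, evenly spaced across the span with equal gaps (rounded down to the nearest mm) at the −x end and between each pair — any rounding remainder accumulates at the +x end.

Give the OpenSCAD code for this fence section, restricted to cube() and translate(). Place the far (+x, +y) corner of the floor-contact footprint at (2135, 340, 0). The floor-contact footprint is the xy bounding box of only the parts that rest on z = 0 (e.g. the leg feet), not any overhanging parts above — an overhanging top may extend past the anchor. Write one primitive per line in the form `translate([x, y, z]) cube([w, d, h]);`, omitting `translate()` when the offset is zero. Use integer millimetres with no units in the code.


translate([350, 250, 0]) cube([90, 90, 1771]);
translate([2045, 250, 0]) cube([90, 90, 1771]);
translate([440, 250, 240]) cube([1605, 90, 71]);
translate([440, 250, 1509]) cube([1605, 90, 71]);
translate([461, 340, 77]) cube([92, 25, 1654]);
translate([574, 340, 77]) cube([92, 25, 1654]);
translate([687, 340, 77]) cube([92, 25, 1654]);
translate([800, 340, 77]) cube([92, 25, 1654]);
translate([913, 340, 77]) cube([92, 25, 1654]);
translate([1026, 340, 77]) cube([92, 25, 1654]);
translate([1139, 340, 77]) cube([92, 25, 1654]);
translate([1252, 340, 77]) cube([92, 25, 1654]);
translate([1365, 340, 77]) cube([92, 25, 1654]);
translate([1478, 340, 77]) cube([92, 25, 1654]);
translate([1591, 340, 77]) cube([92, 25, 1654]);
translate([1704, 340, 77]) cube([92, 25, 1654]);
translate([1817, 340, 77]) cube([92, 25, 1654]);
translate([1930, 340, 77]) cube([92, 25, 1654]);


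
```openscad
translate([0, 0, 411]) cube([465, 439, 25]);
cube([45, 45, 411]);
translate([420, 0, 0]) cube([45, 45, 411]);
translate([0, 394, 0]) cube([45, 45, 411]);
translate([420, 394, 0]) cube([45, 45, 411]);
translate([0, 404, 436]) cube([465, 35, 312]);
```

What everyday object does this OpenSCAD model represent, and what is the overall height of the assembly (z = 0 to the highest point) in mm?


A chair. The overall height is 748 mm.

A slab on four corner posts with a tall panel at the back — a chair. The seat slab sits at z = 411 with thickness 25, and the 312 mm backrest starts at the seat top, so the overall height is 411 + 25 + 312 = 748 mm.


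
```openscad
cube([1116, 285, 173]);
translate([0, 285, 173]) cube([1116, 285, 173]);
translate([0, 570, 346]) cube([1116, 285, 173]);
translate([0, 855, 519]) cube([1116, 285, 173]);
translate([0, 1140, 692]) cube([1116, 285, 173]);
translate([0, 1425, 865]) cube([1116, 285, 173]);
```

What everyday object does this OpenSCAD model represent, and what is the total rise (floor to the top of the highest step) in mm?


A staircase. The total rise is 1038 mm.

6 identical blocks, each offset up and back from the previous — a staircase. Each step is 173 mm tall and there are 6 of them, so the total rise is 6 × 173 = 1038 mm.


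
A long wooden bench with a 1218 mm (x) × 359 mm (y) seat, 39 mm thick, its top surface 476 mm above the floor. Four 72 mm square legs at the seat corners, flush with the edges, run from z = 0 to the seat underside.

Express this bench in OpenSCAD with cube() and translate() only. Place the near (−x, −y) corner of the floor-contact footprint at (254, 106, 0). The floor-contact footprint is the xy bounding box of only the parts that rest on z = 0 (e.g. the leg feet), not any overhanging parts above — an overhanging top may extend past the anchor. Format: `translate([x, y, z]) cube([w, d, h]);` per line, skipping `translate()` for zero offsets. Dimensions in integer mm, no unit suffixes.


translate([254, 106, 437]) cube([1218, 359, 39]);
translate([254, 106, 0]) cube([72, 72, 437]);
translate([254, 393, 0]) cube([72, 72, 437]);
translate([1400, 106, 0]) cube([72, 72, 437]);
translate([1400, 393, 0]) cube([72, 72, 437]);
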